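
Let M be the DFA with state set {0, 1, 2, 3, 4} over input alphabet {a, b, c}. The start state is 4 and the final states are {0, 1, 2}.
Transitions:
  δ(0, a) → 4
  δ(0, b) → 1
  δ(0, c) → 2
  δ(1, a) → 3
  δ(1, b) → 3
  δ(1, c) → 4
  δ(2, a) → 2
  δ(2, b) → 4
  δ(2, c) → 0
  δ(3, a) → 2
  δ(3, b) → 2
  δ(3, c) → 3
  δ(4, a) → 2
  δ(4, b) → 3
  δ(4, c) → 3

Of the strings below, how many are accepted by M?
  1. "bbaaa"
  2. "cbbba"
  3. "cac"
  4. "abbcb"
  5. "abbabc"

4

"bbaaa": accepted
"cbbba": accepted
"cac": accepted
"abbcb": accepted
"abbabc": rejected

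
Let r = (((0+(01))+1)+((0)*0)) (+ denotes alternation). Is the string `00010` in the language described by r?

Neither ((0+(01))+1) nor ((0)*0) matches 00010.

no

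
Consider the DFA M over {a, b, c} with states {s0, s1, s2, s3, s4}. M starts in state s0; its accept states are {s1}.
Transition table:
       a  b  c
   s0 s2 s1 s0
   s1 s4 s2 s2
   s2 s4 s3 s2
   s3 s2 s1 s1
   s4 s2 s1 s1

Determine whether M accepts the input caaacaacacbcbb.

accepted

s0 --c--> s0
s0 --a--> s2
s2 --a--> s4
s4 --a--> s2
s2 --c--> s2
s2 --a--> s4
s4 --a--> s2
s2 --c--> s2
s2 --a--> s4
s4 --c--> s1
s1 --b--> s2
s2 --c--> s2
s2 --b--> s3
s3 --b--> s1
End in state s1, which is an accepting state.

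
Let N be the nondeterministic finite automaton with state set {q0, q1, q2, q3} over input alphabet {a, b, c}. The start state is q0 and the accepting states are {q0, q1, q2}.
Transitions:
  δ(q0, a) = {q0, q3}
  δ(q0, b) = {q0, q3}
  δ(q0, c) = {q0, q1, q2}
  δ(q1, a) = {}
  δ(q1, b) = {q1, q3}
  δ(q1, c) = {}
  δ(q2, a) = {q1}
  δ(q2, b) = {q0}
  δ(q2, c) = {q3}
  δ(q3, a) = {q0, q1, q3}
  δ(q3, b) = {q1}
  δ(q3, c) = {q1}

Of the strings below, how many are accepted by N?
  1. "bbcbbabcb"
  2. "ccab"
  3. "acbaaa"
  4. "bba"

4

"bbcbbabcb": accepted
"ccab": accepted
"acbaaa": accepted
"bba": accepted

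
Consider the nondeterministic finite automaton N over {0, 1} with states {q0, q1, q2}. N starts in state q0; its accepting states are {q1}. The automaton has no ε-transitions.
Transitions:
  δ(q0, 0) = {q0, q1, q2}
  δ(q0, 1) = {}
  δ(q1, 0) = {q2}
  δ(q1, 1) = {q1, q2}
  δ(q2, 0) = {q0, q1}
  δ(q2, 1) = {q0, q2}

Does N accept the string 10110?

rejected

Start: {q0}
read 1: {}
The reachable set is empty and stays empty for the remaining 4 symbols.
Reachable ∩ accepting = {} — empty.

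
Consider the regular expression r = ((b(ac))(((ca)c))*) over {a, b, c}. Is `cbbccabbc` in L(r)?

No split of cbbccabbc into u·v has (b(ac)) matching u and (((ca)c))* matching v.

no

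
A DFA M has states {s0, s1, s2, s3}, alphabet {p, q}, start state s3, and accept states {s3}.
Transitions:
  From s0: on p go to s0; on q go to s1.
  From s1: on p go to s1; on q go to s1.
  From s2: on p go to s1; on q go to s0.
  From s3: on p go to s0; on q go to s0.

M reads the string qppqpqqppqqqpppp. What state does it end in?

s1

s3 --q--> s0
s0 --p--> s0
s0 --p--> s0
s0 --q--> s1
s1 --p--> s1
s1 --q--> s1
s1 --q--> s1
s1 --p--> s1
s1 --p--> s1
s1 --q--> s1
s1 --q--> s1
s1 --q--> s1
s1 --p--> s1
s1 --p--> s1
s1 --p--> s1
s1 --p--> s1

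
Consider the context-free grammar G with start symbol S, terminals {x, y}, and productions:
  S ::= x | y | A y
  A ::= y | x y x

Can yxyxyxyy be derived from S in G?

no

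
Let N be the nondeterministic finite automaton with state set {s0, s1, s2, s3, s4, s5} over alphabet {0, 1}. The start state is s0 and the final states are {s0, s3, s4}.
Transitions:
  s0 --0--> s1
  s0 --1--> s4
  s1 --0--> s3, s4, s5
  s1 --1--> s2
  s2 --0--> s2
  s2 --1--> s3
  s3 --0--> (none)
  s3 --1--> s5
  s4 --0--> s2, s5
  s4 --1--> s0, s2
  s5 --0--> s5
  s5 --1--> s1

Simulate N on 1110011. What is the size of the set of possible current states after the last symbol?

Start: {s0}
read 1: {s4}
read 1: {s0, s2}
read 1: {s3, s4}
read 0: {s2, s5}
read 0: {s2, s5}
read 1: {s1, s3}
read 1: {s2, s5}
Final reachable set {s2, s5} has 2 states.

2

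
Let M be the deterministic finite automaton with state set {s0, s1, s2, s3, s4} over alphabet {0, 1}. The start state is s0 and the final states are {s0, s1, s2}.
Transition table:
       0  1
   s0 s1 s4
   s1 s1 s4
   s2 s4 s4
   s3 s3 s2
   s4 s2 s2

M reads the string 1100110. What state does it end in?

s0 --1--> s4
s4 --1--> s2
s2 --0--> s4
s4 --0--> s2
s2 --1--> s4
s4 --1--> s2
s2 --0--> s4

s4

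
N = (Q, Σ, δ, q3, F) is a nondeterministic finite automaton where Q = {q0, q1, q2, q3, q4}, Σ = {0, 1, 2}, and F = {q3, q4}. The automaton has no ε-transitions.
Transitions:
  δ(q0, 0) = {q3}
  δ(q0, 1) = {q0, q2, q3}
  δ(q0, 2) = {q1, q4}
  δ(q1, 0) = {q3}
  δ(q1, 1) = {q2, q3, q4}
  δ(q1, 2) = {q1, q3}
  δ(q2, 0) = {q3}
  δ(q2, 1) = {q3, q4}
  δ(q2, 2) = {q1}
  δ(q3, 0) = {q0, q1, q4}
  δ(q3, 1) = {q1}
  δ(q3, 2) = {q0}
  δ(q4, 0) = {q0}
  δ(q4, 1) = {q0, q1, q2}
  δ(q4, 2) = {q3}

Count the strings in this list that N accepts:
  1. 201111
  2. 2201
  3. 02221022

201111: accepted
2201: accepted
02221022: accepted

3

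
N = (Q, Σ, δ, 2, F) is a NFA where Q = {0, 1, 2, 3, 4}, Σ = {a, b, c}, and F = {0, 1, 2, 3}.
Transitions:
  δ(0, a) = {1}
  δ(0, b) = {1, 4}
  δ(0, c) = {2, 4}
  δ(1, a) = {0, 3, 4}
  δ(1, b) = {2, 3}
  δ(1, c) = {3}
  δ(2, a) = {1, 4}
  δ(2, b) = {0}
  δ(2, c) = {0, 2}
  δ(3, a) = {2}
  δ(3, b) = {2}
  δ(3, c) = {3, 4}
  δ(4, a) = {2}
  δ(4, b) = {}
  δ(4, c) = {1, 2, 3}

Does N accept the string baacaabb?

Start: {2}
read b: {0}
read a: {1}
read a: {0, 3, 4}
read c: {1, 2, 3, 4}
read a: {0, 1, 2, 3, 4}
read a: {0, 1, 2, 3, 4}
read b: {0, 1, 2, 3, 4}
read b: {0, 1, 2, 3, 4}
Reachable ∩ accepting = {0, 1, 2, 3} — nonempty.

accepted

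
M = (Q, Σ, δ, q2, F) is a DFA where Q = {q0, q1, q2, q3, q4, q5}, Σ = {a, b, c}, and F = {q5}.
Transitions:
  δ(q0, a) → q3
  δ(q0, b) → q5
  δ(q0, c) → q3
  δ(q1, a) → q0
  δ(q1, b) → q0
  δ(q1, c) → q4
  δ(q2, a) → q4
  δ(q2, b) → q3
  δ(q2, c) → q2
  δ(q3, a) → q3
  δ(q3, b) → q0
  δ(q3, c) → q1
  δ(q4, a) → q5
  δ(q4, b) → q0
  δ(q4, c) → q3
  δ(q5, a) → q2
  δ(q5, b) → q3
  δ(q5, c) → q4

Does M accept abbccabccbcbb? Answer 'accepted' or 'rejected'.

q2 --a--> q4
q4 --b--> q0
q0 --b--> q5
q5 --c--> q4
q4 --c--> q3
q3 --a--> q3
q3 --b--> q0
q0 --c--> q3
q3 --c--> q1
q1 --b--> q0
q0 --c--> q3
q3 --b--> q0
q0 --b--> q5
End in state q5, which is an accepting state.

accepted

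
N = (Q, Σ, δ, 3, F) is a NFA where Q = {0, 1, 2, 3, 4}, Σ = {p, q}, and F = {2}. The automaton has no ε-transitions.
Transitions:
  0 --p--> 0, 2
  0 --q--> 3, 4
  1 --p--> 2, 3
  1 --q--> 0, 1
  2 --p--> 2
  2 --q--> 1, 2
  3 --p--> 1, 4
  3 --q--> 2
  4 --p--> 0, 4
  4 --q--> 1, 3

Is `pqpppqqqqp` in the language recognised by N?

accepted

Start: {3}
read p: {1, 4}
read q: {0, 1, 3}
read p: {0, 1, 2, 3, 4}
read p: {0, 1, 2, 3, 4}
read p: {0, 1, 2, 3, 4}
read q: {0, 1, 2, 3, 4}
read q: {0, 1, 2, 3, 4}
read q: {0, 1, 2, 3, 4}
read q: {0, 1, 2, 3, 4}
read p: {0, 1, 2, 3, 4}
Reachable ∩ accepting = {2} — nonempty.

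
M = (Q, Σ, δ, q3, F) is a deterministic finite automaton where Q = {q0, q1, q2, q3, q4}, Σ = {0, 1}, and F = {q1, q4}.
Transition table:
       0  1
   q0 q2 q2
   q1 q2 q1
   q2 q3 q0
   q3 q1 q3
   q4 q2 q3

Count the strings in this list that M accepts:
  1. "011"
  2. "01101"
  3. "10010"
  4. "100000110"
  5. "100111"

1

"011": accepted
"01101": rejected
"10010": rejected
"100000110": rejected
"100111": rejected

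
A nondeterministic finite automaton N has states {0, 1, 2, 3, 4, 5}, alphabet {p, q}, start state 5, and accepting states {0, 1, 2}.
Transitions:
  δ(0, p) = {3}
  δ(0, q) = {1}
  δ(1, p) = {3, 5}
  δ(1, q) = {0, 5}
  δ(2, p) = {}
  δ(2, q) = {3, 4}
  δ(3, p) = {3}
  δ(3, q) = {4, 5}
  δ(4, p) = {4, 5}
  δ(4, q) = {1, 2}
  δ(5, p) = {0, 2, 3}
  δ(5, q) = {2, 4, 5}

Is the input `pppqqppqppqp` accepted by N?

Start: {5}
read p: {0, 2, 3}
read p: {3}
read p: {3}
read q: {4, 5}
read q: {1, 2, 4, 5}
read p: {0, 2, 3, 4, 5}
read p: {0, 2, 3, 4, 5}
read q: {1, 2, 3, 4, 5}
read p: {0, 2, 3, 4, 5}
read p: {0, 2, 3, 4, 5}
read q: {1, 2, 3, 4, 5}
read p: {0, 2, 3, 4, 5}
Reachable ∩ accepting = {0, 2} — nonempty.

accepted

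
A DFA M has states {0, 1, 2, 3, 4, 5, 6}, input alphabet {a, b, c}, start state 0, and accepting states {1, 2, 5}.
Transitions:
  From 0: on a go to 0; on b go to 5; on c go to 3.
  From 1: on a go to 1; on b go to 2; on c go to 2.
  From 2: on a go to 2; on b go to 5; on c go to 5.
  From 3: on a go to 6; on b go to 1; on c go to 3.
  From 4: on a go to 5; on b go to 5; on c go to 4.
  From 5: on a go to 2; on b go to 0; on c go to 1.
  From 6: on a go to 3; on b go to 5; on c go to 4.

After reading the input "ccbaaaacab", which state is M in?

5

0 --c--> 3
3 --c--> 3
3 --b--> 1
1 --a--> 1
1 --a--> 1
1 --a--> 1
1 --a--> 1
1 --c--> 2
2 --a--> 2
2 --b--> 5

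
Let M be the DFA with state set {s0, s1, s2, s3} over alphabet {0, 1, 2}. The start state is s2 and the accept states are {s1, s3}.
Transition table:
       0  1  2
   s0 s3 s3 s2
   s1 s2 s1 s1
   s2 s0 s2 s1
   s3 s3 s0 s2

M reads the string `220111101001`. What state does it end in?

s2 --2--> s1
s1 --2--> s1
s1 --0--> s2
s2 --1--> s2
s2 --1--> s2
s2 --1--> s2
s2 --1--> s2
s2 --0--> s0
s0 --1--> s3
s3 --0--> s3
s3 --0--> s3
s3 --1--> s0

s0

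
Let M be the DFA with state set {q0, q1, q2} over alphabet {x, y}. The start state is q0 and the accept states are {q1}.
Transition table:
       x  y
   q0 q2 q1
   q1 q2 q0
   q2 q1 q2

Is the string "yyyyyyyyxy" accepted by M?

q0 --y--> q1
q1 --y--> q0
q0 --y--> q1
q1 --y--> q0
q0 --y--> q1
q1 --y--> q0
q0 --y--> q1
q1 --y--> q0
q0 --x--> q2
q2 --y--> q2
End in state q2, which is not an accepting state.

rejected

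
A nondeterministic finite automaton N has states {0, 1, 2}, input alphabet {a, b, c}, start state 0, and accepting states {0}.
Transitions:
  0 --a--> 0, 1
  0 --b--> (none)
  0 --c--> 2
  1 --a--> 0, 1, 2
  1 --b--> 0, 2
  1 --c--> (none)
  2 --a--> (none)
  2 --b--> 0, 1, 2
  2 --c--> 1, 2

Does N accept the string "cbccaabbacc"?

rejected

Start: {0}
read c: {2}
read b: {0, 1, 2}
read c: {1, 2}
read c: {1, 2}
read a: {0, 1, 2}
read a: {0, 1, 2}
read b: {0, 1, 2}
read b: {0, 1, 2}
read a: {0, 1, 2}
read c: {1, 2}
read c: {1, 2}
Reachable ∩ accepting = {} — empty.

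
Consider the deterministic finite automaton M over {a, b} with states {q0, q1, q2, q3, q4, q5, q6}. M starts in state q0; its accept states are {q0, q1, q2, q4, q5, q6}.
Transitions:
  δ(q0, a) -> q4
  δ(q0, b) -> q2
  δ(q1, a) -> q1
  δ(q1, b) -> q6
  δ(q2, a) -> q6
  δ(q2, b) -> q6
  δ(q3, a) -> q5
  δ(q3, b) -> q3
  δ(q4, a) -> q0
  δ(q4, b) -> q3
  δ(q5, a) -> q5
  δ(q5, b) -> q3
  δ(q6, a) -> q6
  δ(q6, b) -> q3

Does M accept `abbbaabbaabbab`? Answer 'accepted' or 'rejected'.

q0 --a--> q4
q4 --b--> q3
q3 --b--> q3
q3 --b--> q3
q3 --a--> q5
q5 --a--> q5
q5 --b--> q3
q3 --b--> q3
q3 --a--> q5
q5 --a--> q5
q5 --b--> q3
q3 --b--> q3
q3 --a--> q5
q5 --b--> q3
End in state q3, which is not an accepting state.

rejected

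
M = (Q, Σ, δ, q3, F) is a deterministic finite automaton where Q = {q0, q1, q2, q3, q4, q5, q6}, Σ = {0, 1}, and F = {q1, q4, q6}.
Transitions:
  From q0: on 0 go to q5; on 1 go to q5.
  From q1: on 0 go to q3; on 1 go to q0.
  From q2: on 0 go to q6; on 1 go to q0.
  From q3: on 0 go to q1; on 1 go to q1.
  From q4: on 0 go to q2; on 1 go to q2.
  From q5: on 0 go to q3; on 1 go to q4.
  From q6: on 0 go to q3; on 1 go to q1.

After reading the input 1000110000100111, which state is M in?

q4

q3 --1--> q1
q1 --0--> q3
q3 --0--> q1
q1 --0--> q3
q3 --1--> q1
q1 --1--> q0
q0 --0--> q5
q5 --0--> q3
q3 --0--> q1
q1 --0--> q3
q3 --1--> q1
q1 --0--> q3
q3 --0--> q1
q1 --1--> q0
q0 --1--> q5
q5 --1--> q4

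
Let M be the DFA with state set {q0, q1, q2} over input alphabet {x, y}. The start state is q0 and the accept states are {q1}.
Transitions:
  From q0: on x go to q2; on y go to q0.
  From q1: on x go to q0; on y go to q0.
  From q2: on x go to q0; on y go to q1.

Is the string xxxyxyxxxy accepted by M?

q0 --x--> q2
q2 --x--> q0
q0 --x--> q2
q2 --y--> q1
q1 --x--> q0
q0 --y--> q0
q0 --x--> q2
q2 --x--> q0
q0 --x--> q2
q2 --y--> q1
End in state q1, which is an accepting state.

accepted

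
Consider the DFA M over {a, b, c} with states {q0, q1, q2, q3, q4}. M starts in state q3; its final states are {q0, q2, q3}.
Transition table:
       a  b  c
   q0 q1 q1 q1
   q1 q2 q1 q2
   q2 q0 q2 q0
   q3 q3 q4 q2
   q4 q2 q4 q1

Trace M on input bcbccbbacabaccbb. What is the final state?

q3 --b--> q4
q4 --c--> q1
q1 --b--> q1
q1 --c--> q2
q2 --c--> q0
q0 --b--> q1
q1 --b--> q1
q1 --a--> q2
q2 --c--> q0
q0 --a--> q1
q1 --b--> q1
q1 --a--> q2
q2 --c--> q0
q0 --c--> q1
q1 --b--> q1
q1 --b--> q1

q1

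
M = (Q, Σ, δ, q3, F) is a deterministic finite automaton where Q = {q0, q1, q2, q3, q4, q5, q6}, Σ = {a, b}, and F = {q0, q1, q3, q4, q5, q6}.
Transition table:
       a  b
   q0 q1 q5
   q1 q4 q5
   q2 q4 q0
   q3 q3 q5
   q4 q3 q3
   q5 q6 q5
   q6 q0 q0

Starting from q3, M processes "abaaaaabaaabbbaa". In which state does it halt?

q0

q3 --a--> q3
q3 --b--> q5
q5 --a--> q6
q6 --a--> q0
q0 --a--> q1
q1 --a--> q4
q4 --a--> q3
q3 --b--> q5
q5 --a--> q6
q6 --a--> q0
q0 --a--> q1
q1 --b--> q5
q5 --b--> q5
q5 --b--> q5
q5 --a--> q6
q6 --a--> q0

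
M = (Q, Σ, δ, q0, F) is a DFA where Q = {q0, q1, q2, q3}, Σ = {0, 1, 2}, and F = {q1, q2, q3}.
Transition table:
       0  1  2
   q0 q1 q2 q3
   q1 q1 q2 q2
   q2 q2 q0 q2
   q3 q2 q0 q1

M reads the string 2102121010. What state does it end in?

q0 --2--> q3
q3 --1--> q0
q0 --0--> q1
q1 --2--> q2
q2 --1--> q0
q0 --2--> q3
q3 --1--> q0
q0 --0--> q1
q1 --1--> q2
q2 --0--> q2

q2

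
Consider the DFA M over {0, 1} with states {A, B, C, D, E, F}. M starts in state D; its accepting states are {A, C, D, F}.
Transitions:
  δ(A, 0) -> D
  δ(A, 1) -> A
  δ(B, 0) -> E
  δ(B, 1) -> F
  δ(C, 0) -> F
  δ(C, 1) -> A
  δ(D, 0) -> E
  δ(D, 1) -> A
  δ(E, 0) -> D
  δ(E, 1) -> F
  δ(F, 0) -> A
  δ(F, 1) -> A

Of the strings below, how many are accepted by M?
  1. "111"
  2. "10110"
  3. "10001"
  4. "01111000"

4

"111": accepted
"10110": accepted
"10001": accepted
"01111000": accepted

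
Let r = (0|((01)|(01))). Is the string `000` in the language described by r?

no

Neither 0 nor ((01)|(01)) matches 000.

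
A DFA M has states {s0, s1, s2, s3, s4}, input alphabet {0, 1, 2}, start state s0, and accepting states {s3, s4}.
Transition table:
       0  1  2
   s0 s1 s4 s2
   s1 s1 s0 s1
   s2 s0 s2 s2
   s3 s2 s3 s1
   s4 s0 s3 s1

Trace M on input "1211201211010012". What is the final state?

s0 --1--> s4
s4 --2--> s1
s1 --1--> s0
s0 --1--> s4
s4 --2--> s1
s1 --0--> s1
s1 --1--> s0
s0 --2--> s2
s2 --1--> s2
s2 --1--> s2
s2 --0--> s0
s0 --1--> s4
s4 --0--> s0
s0 --0--> s1
s1 --1--> s0
s0 --2--> s2

s2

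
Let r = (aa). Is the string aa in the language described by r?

yes

Split as a·a: a matches a and a matches a.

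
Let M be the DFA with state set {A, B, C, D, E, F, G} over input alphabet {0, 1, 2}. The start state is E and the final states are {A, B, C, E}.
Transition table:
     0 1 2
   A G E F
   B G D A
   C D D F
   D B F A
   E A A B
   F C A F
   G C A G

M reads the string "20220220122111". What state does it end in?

A

E --2--> B
B --0--> G
G --2--> G
G --2--> G
G --0--> C
C --2--> F
F --2--> F
F --0--> C
C --1--> D
D --2--> A
A --2--> F
F --1--> A
A --1--> E
E --1--> A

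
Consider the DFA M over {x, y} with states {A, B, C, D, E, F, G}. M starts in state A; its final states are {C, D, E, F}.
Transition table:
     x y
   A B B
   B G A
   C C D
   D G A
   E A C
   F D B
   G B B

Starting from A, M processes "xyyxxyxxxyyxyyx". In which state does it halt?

A --x--> B
B --y--> A
A --y--> B
B --x--> G
G --x--> B
B --y--> A
A --x--> B
B --x--> G
G --x--> B
B --y--> A
A --y--> B
B --x--> G
G --y--> B
B --y--> A
A --x--> B

B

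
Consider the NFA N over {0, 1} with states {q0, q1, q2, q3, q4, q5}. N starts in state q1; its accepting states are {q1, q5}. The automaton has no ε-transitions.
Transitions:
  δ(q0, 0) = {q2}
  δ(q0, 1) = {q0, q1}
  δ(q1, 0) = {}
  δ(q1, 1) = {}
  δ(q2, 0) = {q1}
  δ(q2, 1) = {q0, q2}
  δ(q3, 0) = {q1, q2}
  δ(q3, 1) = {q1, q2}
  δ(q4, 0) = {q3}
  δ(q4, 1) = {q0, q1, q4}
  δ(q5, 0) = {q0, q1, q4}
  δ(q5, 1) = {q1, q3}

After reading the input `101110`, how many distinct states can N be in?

0

Start: {q1}
read 1: {}
The reachable set is empty and stays empty for the remaining 5 symbols.
Final reachable set {} has 0 states.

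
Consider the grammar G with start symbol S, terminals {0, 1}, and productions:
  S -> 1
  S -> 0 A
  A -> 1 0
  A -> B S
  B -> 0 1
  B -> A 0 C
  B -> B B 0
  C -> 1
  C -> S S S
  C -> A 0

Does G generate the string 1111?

no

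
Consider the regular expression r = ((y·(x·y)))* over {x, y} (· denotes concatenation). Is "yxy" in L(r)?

yes

Split into 1 piece yxy; each matches (y·(x·y)).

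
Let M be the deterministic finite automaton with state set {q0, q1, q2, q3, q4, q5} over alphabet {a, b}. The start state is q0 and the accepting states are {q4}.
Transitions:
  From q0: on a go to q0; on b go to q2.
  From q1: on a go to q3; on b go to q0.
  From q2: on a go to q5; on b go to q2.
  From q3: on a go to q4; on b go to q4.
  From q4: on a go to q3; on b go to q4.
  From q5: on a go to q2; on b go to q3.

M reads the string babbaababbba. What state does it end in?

q3

q0 --b--> q2
q2 --a--> q5
q5 --b--> q3
q3 --b--> q4
q4 --a--> q3
q3 --a--> q4
q4 --b--> q4
q4 --a--> q3
q3 --b--> q4
q4 --b--> q4
q4 --b--> q4
q4 --a--> q3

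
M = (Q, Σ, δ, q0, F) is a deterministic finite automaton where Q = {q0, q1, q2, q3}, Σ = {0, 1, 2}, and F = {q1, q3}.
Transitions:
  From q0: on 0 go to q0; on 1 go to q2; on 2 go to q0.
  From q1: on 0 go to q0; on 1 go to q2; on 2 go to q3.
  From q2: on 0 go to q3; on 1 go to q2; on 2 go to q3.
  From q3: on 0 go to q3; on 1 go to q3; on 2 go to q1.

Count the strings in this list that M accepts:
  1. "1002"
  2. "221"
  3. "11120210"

"1002": accepted
"221": rejected
"11120210": accepted

2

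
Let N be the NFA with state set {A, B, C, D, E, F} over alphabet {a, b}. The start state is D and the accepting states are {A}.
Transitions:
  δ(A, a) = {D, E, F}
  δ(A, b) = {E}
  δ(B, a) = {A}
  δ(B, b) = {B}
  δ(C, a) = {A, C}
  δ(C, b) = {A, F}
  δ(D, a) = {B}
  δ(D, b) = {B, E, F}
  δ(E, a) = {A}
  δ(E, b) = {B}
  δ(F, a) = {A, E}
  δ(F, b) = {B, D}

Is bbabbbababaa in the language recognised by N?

rejected

Start: {D}
read b: {B, E, F}
read b: {B, D}
read a: {A, B}
read b: {B, E}
read b: {B}
read b: {B}
read a: {A}
read b: {E}
read a: {A}
read b: {E}
read a: {A}
read a: {D, E, F}
Reachable ∩ accepting = {} — empty.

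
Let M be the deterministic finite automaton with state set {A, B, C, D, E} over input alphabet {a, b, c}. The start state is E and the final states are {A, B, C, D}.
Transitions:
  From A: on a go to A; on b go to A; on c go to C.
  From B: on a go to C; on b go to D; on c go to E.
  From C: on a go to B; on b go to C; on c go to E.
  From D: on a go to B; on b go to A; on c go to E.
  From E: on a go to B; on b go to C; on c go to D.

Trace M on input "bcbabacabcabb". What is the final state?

A

E --b--> C
C --c--> E
E --b--> C
C --a--> B
B --b--> D
D --a--> B
B --c--> E
E --a--> B
B --b--> D
D --c--> E
E --a--> B
B --b--> D
D --b--> A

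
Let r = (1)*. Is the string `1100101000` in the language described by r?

no

1100101000 cannot be split into zero or more pieces each matching 1.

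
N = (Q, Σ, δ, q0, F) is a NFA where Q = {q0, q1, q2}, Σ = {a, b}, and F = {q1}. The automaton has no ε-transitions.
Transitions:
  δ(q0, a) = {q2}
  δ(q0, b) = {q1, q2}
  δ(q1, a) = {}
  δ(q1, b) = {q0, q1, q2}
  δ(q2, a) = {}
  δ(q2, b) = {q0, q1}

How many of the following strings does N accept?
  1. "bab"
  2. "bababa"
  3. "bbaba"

"bab": rejected
"bababa": rejected
"bbaba": rejected

0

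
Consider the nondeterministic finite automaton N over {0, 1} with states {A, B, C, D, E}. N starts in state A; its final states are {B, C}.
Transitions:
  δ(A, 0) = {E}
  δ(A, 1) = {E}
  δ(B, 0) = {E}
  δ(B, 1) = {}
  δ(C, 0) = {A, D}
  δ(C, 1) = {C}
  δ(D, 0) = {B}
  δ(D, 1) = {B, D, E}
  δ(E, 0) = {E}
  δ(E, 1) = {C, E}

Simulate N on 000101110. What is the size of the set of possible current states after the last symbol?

4

Start: {A}
read 0: {E}
read 0: {E}
read 0: {E}
read 1: {C, E}
read 0: {A, D, E}
read 1: {B, C, D, E}
read 1: {B, C, D, E}
read 1: {B, C, D, E}
read 0: {A, B, D, E}
Final reachable set {A, B, D, E} has 4 states.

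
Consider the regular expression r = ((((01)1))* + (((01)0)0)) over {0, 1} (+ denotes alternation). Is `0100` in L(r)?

The right alternative (((01)0)0) matches 0100.

yes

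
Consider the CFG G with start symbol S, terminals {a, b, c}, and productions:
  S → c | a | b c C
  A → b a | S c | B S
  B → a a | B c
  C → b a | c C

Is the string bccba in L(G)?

S ⇒ bcC ⇒ bccC ⇒ bccba

yes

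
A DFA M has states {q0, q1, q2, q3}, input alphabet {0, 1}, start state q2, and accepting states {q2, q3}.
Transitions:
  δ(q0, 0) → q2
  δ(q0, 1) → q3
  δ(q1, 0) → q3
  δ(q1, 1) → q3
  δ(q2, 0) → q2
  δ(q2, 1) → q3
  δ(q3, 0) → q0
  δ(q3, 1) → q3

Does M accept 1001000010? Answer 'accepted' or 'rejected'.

rejected

q2 --1--> q3
q3 --0--> q0
q0 --0--> q2
q2 --1--> q3
q3 --0--> q0
q0 --0--> q2
q2 --0--> q2
q2 --0--> q2
q2 --1--> q3
q3 --0--> q0
End in state q0, which is not an accepting state.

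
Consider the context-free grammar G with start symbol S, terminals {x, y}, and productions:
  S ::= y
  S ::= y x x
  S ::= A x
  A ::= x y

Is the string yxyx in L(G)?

no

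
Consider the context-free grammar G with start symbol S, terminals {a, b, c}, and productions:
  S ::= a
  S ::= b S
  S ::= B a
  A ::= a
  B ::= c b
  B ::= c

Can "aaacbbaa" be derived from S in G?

no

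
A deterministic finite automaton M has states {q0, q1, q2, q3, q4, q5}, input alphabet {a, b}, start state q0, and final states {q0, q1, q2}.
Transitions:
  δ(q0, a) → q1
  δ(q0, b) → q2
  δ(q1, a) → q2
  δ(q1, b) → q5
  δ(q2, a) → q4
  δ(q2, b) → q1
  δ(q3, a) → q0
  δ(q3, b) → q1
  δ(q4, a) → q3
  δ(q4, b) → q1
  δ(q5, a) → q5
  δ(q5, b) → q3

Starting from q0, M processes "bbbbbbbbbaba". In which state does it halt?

q0 --b--> q2
q2 --b--> q1
q1 --b--> q5
q5 --b--> q3
q3 --b--> q1
q1 --b--> q5
q5 --b--> q3
q3 --b--> q1
q1 --b--> q5
q5 --a--> q5
q5 --b--> q3
q3 --a--> q0

q0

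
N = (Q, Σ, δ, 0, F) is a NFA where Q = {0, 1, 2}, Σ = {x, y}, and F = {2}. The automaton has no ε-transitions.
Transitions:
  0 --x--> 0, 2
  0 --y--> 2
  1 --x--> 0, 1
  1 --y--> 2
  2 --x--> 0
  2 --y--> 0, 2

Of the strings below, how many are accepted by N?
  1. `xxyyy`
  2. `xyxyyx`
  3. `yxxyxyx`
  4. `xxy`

4

`xxyyy`: accepted
`xyxyyx`: accepted
`yxxyxyx`: accepted
`xxy`: accepted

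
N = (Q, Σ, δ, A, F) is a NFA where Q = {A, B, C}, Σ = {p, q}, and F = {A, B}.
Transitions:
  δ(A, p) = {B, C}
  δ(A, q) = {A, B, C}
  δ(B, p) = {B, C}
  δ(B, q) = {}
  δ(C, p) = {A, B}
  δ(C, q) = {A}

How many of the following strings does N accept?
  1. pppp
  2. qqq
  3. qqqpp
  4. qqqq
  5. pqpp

5

pppp: accepted
qqq: accepted
qqqpp: accepted
qqqq: accepted
pqpp: accepted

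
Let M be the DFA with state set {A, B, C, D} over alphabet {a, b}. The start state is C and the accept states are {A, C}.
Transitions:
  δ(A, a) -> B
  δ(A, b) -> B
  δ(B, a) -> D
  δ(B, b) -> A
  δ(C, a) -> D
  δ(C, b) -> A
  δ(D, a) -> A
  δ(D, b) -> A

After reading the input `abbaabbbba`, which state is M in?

B

C --a--> D
D --b--> A
A --b--> B
B --a--> D
D --a--> A
A --b--> B
B --b--> A
A --b--> B
B --b--> A
A --a--> B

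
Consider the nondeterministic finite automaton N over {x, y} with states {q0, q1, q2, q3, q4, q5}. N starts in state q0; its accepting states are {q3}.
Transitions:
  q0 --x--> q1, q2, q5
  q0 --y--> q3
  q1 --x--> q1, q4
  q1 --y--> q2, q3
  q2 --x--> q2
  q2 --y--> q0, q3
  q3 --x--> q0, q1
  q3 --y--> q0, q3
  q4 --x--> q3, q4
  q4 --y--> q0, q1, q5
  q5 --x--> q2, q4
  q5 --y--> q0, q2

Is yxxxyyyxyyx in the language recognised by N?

rejected

Start: {q0}
read y: {q3}
read x: {q0, q1}
read x: {q1, q2, q4, q5}
read x: {q1, q2, q3, q4}
read y: {q0, q1, q2, q3, q5}
read y: {q0, q2, q3}
read y: {q0, q3}
read x: {q0, q1, q2, q5}
read y: {q0, q2, q3}
read y: {q0, q3}
read x: {q0, q1, q2, q5}
Reachable ∩ accepting = {} — empty.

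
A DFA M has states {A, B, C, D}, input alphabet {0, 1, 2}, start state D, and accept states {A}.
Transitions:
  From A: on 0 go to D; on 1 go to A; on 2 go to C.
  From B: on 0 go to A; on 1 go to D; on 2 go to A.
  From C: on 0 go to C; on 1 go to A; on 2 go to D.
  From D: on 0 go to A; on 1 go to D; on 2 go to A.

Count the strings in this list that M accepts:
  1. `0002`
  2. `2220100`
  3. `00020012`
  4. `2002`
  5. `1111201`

`0002`: rejected
`2220100`: accepted
`00020012`: rejected
`2002`: rejected
`1111201`: rejected

1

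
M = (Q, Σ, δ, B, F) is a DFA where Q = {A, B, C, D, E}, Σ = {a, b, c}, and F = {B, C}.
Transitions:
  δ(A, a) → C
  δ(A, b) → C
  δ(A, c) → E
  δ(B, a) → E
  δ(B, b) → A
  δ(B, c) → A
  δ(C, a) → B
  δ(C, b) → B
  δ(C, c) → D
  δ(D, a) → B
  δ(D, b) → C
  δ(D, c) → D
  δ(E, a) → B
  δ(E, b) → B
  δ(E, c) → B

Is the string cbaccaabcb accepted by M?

accepted

B --c--> A
A --b--> C
C --a--> B
B --c--> A
A --c--> E
E --a--> B
B --a--> E
E --b--> B
B --c--> A
A --b--> C
End in state C, which is an accepting state.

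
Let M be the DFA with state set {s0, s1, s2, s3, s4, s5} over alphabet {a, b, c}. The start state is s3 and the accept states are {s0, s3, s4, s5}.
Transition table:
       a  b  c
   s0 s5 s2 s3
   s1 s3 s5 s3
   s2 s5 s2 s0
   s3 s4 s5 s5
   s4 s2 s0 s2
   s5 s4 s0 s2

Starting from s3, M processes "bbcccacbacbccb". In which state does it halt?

s5

s3 --b--> s5
s5 --b--> s0
s0 --c--> s3
s3 --c--> s5
s5 --c--> s2
s2 --a--> s5
s5 --c--> s2
s2 --b--> s2
s2 --a--> s5
s5 --c--> s2
s2 --b--> s2
s2 --c--> s0
s0 --c--> s3
s3 --b--> s5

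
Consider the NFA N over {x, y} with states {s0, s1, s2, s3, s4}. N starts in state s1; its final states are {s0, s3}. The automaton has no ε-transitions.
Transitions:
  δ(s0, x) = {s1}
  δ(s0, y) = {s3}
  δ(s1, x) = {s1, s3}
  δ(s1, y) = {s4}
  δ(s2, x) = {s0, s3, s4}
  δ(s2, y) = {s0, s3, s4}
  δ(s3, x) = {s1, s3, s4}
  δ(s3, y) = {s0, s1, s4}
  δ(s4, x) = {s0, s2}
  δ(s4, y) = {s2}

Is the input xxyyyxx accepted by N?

Start: {s1}
read x: {s1, s3}
read x: {s1, s3, s4}
read y: {s0, s1, s2, s4}
read y: {s0, s2, s3, s4}
read y: {s0, s1, s2, s3, s4}
read x: {s0, s1, s2, s3, s4}
read x: {s0, s1, s2, s3, s4}
Reachable ∩ accepting = {s0, s3} — nonempty.

accepted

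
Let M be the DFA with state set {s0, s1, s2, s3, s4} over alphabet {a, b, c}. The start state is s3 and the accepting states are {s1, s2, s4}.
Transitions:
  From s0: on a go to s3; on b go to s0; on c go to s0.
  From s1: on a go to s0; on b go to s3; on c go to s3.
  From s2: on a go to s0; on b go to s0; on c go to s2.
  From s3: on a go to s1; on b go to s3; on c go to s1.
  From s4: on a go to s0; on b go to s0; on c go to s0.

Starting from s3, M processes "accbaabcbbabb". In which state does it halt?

s3 --a--> s1
s1 --c--> s3
s3 --c--> s1
s1 --b--> s3
s3 --a--> s1
s1 --a--> s0
s0 --b--> s0
s0 --c--> s0
s0 --b--> s0
s0 --b--> s0
s0 --a--> s3
s3 --b--> s3
s3 --b--> s3

s3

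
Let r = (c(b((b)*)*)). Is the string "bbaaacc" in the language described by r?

no

No split of bbaaacc into u·v has c matching u and (b((b)*)*) matching v.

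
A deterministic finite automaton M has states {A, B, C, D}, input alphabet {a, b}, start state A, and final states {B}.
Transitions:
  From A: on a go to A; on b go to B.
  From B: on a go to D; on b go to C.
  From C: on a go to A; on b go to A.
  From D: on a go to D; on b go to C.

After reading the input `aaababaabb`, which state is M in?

A --a--> A
A --a--> A
A --a--> A
A --b--> B
B --a--> D
D --b--> C
C --a--> A
A --a--> A
A --b--> B
B --b--> C

C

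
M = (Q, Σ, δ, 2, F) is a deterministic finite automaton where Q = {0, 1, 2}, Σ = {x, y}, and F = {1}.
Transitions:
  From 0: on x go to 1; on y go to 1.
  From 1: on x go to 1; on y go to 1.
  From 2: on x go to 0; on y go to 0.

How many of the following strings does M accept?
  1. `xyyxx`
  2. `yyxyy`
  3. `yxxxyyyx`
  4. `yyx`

4

`xyyxx`: accepted
`yyxyy`: accepted
`yxxxyyyx`: accepted
`yyx`: accepted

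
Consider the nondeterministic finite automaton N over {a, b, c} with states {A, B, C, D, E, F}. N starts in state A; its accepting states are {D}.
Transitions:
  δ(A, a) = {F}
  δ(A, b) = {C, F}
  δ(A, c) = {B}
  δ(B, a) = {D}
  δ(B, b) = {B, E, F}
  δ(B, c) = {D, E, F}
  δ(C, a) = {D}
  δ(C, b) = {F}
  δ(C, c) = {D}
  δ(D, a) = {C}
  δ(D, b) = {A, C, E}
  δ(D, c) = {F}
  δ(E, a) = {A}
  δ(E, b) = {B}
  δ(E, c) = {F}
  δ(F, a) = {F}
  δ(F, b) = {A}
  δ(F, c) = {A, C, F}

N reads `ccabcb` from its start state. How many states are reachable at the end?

5

Start: {A}
read c: {B}
read c: {D, E, F}
read a: {A, C, F}
read b: {A, C, F}
read c: {A, B, C, D, F}
read b: {A, B, C, E, F}
Final reachable set {A, B, C, E, F} has 5 states.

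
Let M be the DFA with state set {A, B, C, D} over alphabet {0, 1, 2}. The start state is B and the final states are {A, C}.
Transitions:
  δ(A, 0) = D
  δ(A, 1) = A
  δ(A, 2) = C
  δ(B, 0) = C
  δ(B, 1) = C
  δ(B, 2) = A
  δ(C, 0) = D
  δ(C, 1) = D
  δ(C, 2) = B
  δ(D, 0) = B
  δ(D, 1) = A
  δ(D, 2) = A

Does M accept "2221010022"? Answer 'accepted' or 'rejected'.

accepted

B --2--> A
A --2--> C
C --2--> B
B --1--> C
C --0--> D
D --1--> A
A --0--> D
D --0--> B
B --2--> A
A --2--> C
End in state C, which is an accepting state.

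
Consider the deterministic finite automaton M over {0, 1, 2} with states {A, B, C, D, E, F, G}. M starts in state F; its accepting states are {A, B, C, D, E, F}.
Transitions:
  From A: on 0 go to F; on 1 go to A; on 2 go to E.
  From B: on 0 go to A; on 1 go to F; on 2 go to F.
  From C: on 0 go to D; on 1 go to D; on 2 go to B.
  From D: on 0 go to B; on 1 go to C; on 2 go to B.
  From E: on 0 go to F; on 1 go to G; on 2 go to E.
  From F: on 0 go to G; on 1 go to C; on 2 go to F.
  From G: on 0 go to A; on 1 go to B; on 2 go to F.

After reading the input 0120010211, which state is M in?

F --0--> G
G --1--> B
B --2--> F
F --0--> G
G --0--> A
A --1--> A
A --0--> F
F --2--> F
F --1--> C
C --1--> D

D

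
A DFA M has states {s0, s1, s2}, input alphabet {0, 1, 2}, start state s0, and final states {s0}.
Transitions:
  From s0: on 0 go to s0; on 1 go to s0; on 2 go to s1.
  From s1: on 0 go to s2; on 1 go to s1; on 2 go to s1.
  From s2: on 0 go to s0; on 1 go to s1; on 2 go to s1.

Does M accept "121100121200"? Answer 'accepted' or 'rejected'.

accepted

s0 --1--> s0
s0 --2--> s1
s1 --1--> s1
s1 --1--> s1
s1 --0--> s2
s2 --0--> s0
s0 --1--> s0
s0 --2--> s1
s1 --1--> s1
s1 --2--> s1
s1 --0--> s2
s2 --0--> s0
End in state s0, which is an accepting state.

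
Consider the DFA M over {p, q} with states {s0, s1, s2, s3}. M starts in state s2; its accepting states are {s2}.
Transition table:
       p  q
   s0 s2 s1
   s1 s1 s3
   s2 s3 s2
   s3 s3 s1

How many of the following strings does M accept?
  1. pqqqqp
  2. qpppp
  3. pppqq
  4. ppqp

0

pqqqqp: rejected
qpppp: rejected
pppqq: rejected
ppqp: rejected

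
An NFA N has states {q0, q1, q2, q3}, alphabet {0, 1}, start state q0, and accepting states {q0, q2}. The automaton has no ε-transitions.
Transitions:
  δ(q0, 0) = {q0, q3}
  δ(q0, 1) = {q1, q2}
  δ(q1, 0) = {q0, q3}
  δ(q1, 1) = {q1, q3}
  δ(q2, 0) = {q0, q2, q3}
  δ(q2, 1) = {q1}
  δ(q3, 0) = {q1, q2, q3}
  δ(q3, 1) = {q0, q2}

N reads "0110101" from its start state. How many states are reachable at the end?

4

Start: {q0}
read 0: {q0, q3}
read 1: {q0, q1, q2}
read 1: {q1, q2, q3}
read 0: {q0, q1, q2, q3}
read 1: {q0, q1, q2, q3}
read 0: {q0, q1, q2, q3}
read 1: {q0, q1, q2, q3}
Final reachable set {q0, q1, q2, q3} has 4 states.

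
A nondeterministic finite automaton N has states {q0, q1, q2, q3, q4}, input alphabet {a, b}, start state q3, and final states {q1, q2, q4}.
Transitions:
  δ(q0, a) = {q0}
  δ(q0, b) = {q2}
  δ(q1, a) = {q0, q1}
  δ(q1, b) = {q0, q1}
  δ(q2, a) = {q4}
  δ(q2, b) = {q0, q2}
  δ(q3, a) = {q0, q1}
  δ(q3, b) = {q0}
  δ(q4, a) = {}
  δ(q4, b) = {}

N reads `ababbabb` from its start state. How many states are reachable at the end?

Start: {q3}
read a: {q0, q1}
read b: {q0, q1, q2}
read a: {q0, q1, q4}
read b: {q0, q1, q2}
read b: {q0, q1, q2}
read a: {q0, q1, q4}
read b: {q0, q1, q2}
read b: {q0, q1, q2}
Final reachable set {q0, q1, q2} has 3 states.

3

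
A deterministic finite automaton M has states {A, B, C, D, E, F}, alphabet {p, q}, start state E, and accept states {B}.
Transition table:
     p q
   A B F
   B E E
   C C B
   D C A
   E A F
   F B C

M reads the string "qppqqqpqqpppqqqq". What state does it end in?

C

E --q--> F
F --p--> B
B --p--> E
E --q--> F
F --q--> C
C --q--> B
B --p--> E
E --q--> F
F --q--> C
C --p--> C
C --p--> C
C --p--> C
C --q--> B
B --q--> E
E --q--> F
F --q--> C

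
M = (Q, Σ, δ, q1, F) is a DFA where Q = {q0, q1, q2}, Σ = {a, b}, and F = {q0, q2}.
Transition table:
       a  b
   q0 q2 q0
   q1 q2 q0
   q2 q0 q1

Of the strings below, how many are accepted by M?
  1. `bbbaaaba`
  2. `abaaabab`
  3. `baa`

`bbbaaaba`: accepted
`abaaabab`: rejected
`baa`: accepted

2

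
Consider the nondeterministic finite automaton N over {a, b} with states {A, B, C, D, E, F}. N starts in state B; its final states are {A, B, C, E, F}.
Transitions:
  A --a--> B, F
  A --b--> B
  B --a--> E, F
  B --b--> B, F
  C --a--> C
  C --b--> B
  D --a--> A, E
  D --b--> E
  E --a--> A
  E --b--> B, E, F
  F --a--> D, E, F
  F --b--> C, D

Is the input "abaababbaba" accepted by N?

accepted

Start: {B}
read a: {E, F}
read b: {B, C, D, E, F}
read a: {A, C, D, E, F}
read a: {A, B, C, D, E, F}
read b: {B, C, D, E, F}
read a: {A, C, D, E, F}
read b: {B, C, D, E, F}
read b: {B, C, D, E, F}
read a: {A, C, D, E, F}
read b: {B, C, D, E, F}
read a: {A, C, D, E, F}
Reachable ∩ accepting = {A, C, E, F} — nonempty.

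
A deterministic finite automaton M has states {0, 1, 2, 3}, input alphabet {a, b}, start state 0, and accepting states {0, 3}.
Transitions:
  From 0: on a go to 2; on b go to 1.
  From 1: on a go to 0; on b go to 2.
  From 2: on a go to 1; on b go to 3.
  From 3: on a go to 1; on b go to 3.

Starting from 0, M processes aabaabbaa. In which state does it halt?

0

0 --a--> 2
2 --a--> 1
1 --b--> 2
2 --a--> 1
1 --a--> 0
0 --b--> 1
1 --b--> 2
2 --a--> 1
1 --a--> 0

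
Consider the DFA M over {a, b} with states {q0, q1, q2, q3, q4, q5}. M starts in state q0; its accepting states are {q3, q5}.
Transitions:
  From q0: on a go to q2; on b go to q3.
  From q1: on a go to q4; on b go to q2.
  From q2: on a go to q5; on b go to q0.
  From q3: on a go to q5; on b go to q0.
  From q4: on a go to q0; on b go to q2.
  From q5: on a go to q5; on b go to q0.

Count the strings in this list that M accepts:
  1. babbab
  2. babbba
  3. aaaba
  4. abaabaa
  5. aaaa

babbab: rejected
babbba: rejected
aaaba: rejected
abaabaa: accepted
aaaa: accepted

2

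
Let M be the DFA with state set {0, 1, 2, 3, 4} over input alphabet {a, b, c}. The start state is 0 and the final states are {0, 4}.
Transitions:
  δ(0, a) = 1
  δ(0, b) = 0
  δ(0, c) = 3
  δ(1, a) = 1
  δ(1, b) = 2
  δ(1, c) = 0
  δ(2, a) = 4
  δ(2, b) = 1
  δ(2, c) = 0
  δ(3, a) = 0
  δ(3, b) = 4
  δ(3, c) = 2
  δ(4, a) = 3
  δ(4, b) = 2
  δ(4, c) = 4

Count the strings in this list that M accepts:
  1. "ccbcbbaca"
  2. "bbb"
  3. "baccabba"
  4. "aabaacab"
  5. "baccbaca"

"ccbcbbaca": rejected
"bbb": accepted
"baccabba": rejected
"aabaacab": rejected
"baccbaca": accepted

2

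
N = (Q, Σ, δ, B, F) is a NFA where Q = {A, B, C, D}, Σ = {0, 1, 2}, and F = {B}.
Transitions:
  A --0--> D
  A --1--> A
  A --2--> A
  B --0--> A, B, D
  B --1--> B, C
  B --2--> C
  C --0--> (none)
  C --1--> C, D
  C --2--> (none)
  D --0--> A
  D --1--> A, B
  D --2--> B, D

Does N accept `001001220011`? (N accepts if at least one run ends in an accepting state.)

rejected

Start: {B}
read 0: {A, B, D}
read 0: {A, B, D}
read 1: {A, B, C}
read 0: {A, B, D}
read 0: {A, B, D}
read 1: {A, B, C}
read 2: {A, C}
read 2: {A}
read 0: {D}
read 0: {A}
read 1: {A}
read 1: {A}
Reachable ∩ accepting = {} — empty.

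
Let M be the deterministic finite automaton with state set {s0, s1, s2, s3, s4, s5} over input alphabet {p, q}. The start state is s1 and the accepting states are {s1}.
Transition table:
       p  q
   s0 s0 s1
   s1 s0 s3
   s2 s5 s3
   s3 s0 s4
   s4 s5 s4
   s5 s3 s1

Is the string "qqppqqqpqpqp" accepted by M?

rejected

s1 --q--> s3
s3 --q--> s4
s4 --p--> s5
s5 --p--> s3
s3 --q--> s4
s4 --q--> s4
s4 --q--> s4
s4 --p--> s5
s5 --q--> s1
s1 --p--> s0
s0 --q--> s1
s1 --p--> s0
End in state s0, which is not an accepting state.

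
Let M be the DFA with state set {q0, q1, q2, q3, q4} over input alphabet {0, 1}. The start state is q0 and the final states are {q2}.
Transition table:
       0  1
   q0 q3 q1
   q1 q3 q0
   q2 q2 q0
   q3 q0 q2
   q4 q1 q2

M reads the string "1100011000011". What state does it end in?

q0 --1--> q1
q1 --1--> q0
q0 --0--> q3
q3 --0--> q0
q0 --0--> q3
q3 --1--> q2
q2 --1--> q0
q0 --0--> q3
q3 --0--> q0
q0 --0--> q3
q3 --0--> q0
q0 --1--> q1
q1 --1--> q0

q0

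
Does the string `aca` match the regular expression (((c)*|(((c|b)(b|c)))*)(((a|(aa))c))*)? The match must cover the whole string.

No split of aca into u·v has ((c)*|(((c|b)(b|c)))*) matching u and (((a|(aa))c))* matching v.

no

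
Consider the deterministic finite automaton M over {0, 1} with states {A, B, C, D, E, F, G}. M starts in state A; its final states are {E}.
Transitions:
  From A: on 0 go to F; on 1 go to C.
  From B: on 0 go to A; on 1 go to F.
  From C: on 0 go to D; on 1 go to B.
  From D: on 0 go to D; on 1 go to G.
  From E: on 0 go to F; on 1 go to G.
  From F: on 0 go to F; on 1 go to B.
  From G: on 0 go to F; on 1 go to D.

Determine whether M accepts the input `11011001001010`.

rejected

A --1--> C
C --1--> B
B --0--> A
A --1--> C
C --1--> B
B --0--> A
A --0--> F
F --1--> B
B --0--> A
A --0--> F
F --1--> B
B --0--> A
A --1--> C
C --0--> D
End in state D, which is not an accepting state.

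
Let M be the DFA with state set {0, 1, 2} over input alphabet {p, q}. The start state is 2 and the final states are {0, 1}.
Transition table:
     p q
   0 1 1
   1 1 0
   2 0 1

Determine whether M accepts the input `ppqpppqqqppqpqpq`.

accepted

2 --p--> 0
0 --p--> 1
1 --q--> 0
0 --p--> 1
1 --p--> 1
1 --p--> 1
1 --q--> 0
0 --q--> 1
1 --q--> 0
0 --p--> 1
1 --p--> 1
1 --q--> 0
0 --p--> 1
1 --q--> 0
0 --p--> 1
1 --q--> 0
End in state 0, which is an accepting state.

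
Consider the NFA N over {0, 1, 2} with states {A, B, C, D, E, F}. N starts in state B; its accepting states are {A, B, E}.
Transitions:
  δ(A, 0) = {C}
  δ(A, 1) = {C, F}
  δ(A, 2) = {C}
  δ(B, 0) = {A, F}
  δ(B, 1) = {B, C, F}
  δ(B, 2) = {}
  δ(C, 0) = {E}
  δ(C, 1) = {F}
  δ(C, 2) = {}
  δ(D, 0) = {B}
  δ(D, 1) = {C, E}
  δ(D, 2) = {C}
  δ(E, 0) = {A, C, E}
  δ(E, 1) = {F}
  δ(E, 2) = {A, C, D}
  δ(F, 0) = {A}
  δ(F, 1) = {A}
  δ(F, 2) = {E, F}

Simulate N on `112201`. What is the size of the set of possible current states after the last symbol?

Start: {B}
read 1: {B, C, F}
read 1: {A, B, C, F}
read 2: {C, E, F}
read 2: {A, C, D, E, F}
read 0: {A, B, C, E}
read 1: {B, C, F}
Final reachable set {B, C, F} has 3 states.

3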